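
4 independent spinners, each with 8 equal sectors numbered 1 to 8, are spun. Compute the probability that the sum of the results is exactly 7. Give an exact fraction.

There are 8^4 = 4096 equally likely outcomes.
The number of ordered 4-tuples from {1,…,8} summing to 7 is 20.
P(sum = 7) = 20/4096 = 5/1024.

5/1024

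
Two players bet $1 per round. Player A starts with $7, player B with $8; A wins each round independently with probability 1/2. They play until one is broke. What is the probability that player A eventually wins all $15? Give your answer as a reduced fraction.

7/15

With a fair step, P(i) = ½P(i−1) + ½P(i+1) with P(0)=0, P(15)=1 has the linear solution P(i) = i/15.
P(7) = 7/15.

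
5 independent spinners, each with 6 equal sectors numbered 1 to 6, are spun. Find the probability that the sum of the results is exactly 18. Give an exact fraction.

65/648

There are 6^5 = 7776 equally likely outcomes.
The number of ordered 5-tuples from {1,…,6} summing to 18 is 780.
P(sum = 18) = 780/7776 = 65/648.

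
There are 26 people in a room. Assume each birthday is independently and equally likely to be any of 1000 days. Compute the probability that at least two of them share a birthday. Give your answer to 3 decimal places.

0.279

It's easier to compute the probability that all 26 are distinct.
P(all distinct) = 1000/1000 · 999/1000 · ··· · 975/1000 ≈ 0.721.
So the probability of at least one match is 1 − 0.721 = 0.279.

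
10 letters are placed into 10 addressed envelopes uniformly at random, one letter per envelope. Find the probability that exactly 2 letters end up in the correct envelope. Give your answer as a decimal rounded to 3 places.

0.184

Choose which 2 of the 10 are fixed: C(10,2) = 45 ways.
The remaining 8 must have no fixed point: D(8) = 14833.
P = 45·14833/3628800 = 2119/11520 ≈ 0.184.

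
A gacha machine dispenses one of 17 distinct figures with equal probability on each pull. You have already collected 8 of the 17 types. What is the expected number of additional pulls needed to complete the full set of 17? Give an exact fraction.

121193/2520

Starting from 8 distinct types, each trial gives a new one with probability (17−i)/17 when i types are held, so the wait for the next new type is 17/(17−i).
E = 17/9 + 17/8 + 17/7 + 17/6 + 17/5 + 17/4 + 17/3 + 17/2 + 17/1 = 121193/2520.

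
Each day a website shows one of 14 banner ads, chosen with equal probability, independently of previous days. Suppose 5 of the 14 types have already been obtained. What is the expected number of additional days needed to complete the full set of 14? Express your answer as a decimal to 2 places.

39.61

Starting from 5 distinct types, each trial gives a new one with probability (14−i)/14 when i types are held, so the wait for the next new type is 14/(14−i).
E = 14/9 + 14/8 + 14/7 + 14/6 + 14/5 + 14/4 + 14/3 + 14/2 + 14/1 = 7129/180 ≈ 39.61.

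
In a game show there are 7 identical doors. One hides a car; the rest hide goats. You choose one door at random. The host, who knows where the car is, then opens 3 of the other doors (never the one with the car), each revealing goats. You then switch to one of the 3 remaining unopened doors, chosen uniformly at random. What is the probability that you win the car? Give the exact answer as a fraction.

2/7

Your original door holds the car with probability 1/7, so the other 6 collectively hold it with probability 6/7.
The host can always find 3 empty doors to open, so the reveals don't change that 6/7; it is now spread over the 3 remaining unopened doors.
P(win by switching) = (6/7) · (1/3) = 2/7.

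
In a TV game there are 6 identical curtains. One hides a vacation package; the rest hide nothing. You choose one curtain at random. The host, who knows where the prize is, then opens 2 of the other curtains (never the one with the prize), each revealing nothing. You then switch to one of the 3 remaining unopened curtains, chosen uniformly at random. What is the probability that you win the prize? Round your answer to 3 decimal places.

0.278

Your original curtain holds the prize with probability 1/6, so the other 5 collectively hold it with probability 5/6.
The host can always find 2 empty curtains to open, so the reveals don't change that 5/6; it is now spread over the 3 remaining unopened curtains.
P(win by switching) = (5/6) · (1/3) = 5/18 ≈ 0.278.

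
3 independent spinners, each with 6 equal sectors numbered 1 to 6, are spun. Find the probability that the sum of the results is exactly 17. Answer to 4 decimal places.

0.0139

There are 6^3 = 216 equally likely outcomes.
The number of ordered 3-tuples from {1,…,6} summing to 17 is 3.
P(sum = 17) = 3/216 = 1/72 ≈ 0.0139.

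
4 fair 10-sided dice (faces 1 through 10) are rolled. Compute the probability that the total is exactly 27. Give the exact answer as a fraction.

There are 10^4 = 10000 equally likely outcomes.
The number of ordered 4-tuples from {1,…,10} summing to 27 is 480.
P(sum = 27) = 480/10000 = 6/125.

6/125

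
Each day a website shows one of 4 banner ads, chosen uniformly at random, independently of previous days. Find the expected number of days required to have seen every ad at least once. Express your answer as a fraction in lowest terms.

25/3

After i distinct types are collected, each trial gives a new one with probability (4−i)/4, so the expected wait for the next new type is 4/(4−i).
E = 4/4 + 4/3 + 4/2 + 4/1 = 25/3.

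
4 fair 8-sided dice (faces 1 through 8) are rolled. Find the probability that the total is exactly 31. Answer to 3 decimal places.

There are 8^4 = 4096 equally likely outcomes.
The number of ordered 4-tuples from {1,…,8} summing to 31 is 4.
P(sum = 31) = 4/4096 = 1/1024 ≈ 0.001.

0.001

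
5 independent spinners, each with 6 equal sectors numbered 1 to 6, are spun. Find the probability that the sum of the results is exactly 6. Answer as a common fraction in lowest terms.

5/7776

There are 6^5 = 7776 equally likely outcomes.
The number of ordered 5-tuples from {1,…,6} summing to 6 is 5.
P(sum = 6) = 5/7776.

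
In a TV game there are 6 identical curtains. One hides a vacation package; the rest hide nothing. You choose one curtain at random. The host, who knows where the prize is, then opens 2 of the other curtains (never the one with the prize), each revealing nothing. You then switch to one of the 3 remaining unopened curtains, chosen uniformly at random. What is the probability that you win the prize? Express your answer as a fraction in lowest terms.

5/18

Your original curtain holds the prize with probability 1/6, so the other 5 collectively hold it with probability 5/6.
The host can always find 2 empty curtains to open, so the reveals don't change that 5/6; it is now spread over the 3 remaining unopened curtains.
P(win by switching) = (5/6) · (1/3) = 5/18.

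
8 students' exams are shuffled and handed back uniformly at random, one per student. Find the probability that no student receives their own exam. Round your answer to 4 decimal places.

This is the derangement probability: permutations of 8 with no fixed point.
D(8) = 8! · (1 − 1/1! + 1/2! − ··· + (−1)^8/8!) = 14833.
P = 14833/40320 = 2119/5760 ≈ 0.3679.

0.3679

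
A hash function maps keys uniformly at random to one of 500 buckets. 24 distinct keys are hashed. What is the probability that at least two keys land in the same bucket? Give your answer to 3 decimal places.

0.429

It's easier to compute the probability that all 24 are distinct.
P(all distinct) = 500/500 · 499/500 · ··· · 477/500 ≈ 0.571.
So the probability of at least one match is 1 − 0.571 = 0.429.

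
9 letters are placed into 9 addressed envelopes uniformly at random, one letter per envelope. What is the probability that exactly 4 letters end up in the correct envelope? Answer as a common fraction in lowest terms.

11/720

Choose which 4 of the 9 are fixed: C(9,4) = 126 ways.
The remaining 5 must have no fixed point: D(5) = 44.
P = 126·44/362880 = 11/720.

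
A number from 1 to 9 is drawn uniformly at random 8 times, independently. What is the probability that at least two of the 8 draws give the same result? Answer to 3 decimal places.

0.992

P(all 8 different) = 9/9 · 8/9 · ··· · 2/9 ≈ 0.008.
P(at least two equal) = 1 − 0.008 = 0.992.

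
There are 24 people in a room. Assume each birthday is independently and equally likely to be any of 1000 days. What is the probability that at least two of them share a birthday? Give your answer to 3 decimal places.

It's easier to compute the probability that all 24 are distinct.
P(all distinct) = 1000/1000 · 999/1000 · ··· · 977/1000 ≈ 0.757.
So the probability of at least one match is 1 − 0.757 = 0.243.

0.243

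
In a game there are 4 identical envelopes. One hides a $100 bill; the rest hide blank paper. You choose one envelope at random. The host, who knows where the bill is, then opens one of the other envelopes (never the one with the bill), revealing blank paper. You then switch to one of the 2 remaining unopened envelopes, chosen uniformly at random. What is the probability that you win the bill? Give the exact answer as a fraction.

Your original envelope holds the bill with probability 1/4, so the other 3 collectively hold it with probability 3/4.
The host can always find an empty envelope to open, so this doesn't change that 3/4; it is now spread over the 2 remaining unopened envelopes.
P(win by switching) = (3/4) · (1/2) = 3/8.

3/8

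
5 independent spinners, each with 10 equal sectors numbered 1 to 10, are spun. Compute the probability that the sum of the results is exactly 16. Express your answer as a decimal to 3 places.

0.013

There are 10^5 = 100000 equally likely outcomes.
The number of ordered 5-tuples from {1,…,10} summing to 16 is 1340.
P(sum = 16) = 1340/100000 = 67/5000 ≈ 0.013.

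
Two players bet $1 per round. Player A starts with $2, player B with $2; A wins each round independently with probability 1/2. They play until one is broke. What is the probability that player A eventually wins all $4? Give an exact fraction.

With a fair step, P(i) = ½P(i−1) + ½P(i+1) with P(0)=0, P(4)=1 has the linear solution P(i) = i/4.
P(2) = 2/4 = 1/2.

1/2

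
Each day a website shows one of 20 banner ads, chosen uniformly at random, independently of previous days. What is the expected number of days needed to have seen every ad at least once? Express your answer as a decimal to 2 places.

After i distinct types are collected, each trial gives a new one with probability (20−i)/20, so the expected wait for the next new type is 20/(20−i).
E = 20/20 + 20/19 + 20/18 + 20/17 + 20/16 + 20/15 + 20/14 + 20/13 + 20/12 + 20/11 + 20/10 + 20/9 + 20/8 + 20/7 + 20/6 + 20/5 + 20/4 + 20/3 + 20/2 + 20/1 = 279175675/3879876 ≈ 71.95.

71.95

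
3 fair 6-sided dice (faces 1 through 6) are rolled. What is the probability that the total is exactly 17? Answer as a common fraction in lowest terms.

1/72

There are 6^3 = 216 equally likely outcomes.
The number of ordered 3-tuples from {1,…,6} summing to 17 is 3.
P(sum = 17) = 3/216 = 1/72.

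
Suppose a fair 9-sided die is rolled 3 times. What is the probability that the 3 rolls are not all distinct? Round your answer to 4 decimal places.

P(all 3 different) = 9/9 · 8/9 · ··· · 7/9 ≈ 0.6914.
P(at least two equal) = 1 − 0.6914 = 0.3086.

0.3086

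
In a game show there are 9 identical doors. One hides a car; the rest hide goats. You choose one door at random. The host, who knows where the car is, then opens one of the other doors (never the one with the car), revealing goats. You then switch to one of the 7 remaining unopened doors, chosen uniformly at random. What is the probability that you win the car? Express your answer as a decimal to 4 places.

0.1270

Your original door holds the car with probability 1/9, so the other 8 collectively hold it with probability 8/9.
The host can always find an empty door to open, so this doesn't change that 8/9; it is now spread over the 7 remaining unopened doors.
P(win by switching) = (8/9) · (1/7) = 8/63 ≈ 0.1270.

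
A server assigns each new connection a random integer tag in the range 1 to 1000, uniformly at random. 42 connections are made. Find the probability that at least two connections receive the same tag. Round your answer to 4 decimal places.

It's easier to compute the probability that all 42 are distinct.
P(all distinct) = 1000/1000 · 999/1000 · ··· · 959/1000 ≈ 0.4176.
So the probability of at least one match is 1 − 0.4176 = 0.5824.

0.5824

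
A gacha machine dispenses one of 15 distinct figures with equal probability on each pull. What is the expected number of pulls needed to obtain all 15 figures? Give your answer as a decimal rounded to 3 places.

After i distinct types are collected, each trial gives a new one with probability (15−i)/15, so the expected wait for the next new type is 15/(15−i).
E = 15/15 + 15/14 + 15/13 + 15/12 + 15/11 + 15/10 + 15/9 + 15/8 + 15/7 + 15/6 + 15/5 + 15/4 + 15/3 + 15/2 + 15/1 = 1195757/24024 ≈ 49.773.

49.773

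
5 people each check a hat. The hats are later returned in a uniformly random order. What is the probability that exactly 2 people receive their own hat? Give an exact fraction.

1/6

Choose which 2 of the 5 are fixed: C(5,2) = 10 ways.
The remaining 3 must have no fixed point: D(3) = 2.
P = 10·2/120 = 1/6.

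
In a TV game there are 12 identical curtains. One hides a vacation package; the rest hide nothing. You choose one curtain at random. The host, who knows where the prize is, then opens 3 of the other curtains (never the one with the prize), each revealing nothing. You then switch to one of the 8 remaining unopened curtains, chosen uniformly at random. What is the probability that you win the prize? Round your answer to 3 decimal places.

0.115

Your original curtain holds the prize with probability 1/12, so the other 11 collectively hold it with probability 11/12.
The host can always find 3 empty curtains to open, so the reveals don't change that 11/12; it is now spread over the 8 remaining unopened curtains.
P(win by switching) = (11/12) · (1/8) = 11/96 ≈ 0.115.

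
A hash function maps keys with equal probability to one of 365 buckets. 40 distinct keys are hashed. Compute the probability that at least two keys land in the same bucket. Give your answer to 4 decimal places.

It's easier to compute the probability that all 40 are distinct.
P(all distinct) = 365/365 · 364/365 · ··· · 326/365 ≈ 0.1088.
So the probability of at least one match is 1 − 0.1088 = 0.8912.

0.8912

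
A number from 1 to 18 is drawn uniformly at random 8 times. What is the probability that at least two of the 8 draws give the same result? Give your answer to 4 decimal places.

0.8399

P(all 8 different) = 18/18 · 17/18 · ··· · 11/18 ≈ 0.1601.
P(at least two equal) = 1 − 0.1601 = 0.8399.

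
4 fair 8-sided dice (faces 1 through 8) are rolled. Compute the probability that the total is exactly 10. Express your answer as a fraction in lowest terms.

There are 8^4 = 4096 equally likely outcomes.
The number of ordered 4-tuples from {1,…,8} summing to 10 is 84.
P(sum = 10) = 84/4096 = 21/1024.

21/1024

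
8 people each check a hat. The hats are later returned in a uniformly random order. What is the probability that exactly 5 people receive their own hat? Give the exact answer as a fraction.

1/360

Choose which 5 of the 8 are fixed: C(8,5) = 56 ways.
The remaining 3 must have no fixed point: D(3) = 2.
P = 56·2/40320 = 1/360.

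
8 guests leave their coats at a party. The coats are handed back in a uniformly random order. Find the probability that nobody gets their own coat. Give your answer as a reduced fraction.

This is the derangement probability: permutations of 8 with no fixed point.
D(8) = 8! · (1 − 1/1! + 1/2! − ··· + (−1)^8/8!) = 14833.
P = 14833/40320 = 2119/5760.

2119/5760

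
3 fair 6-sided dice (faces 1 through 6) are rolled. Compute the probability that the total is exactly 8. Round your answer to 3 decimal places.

There are 6^3 = 216 equally likely outcomes.
The number of ordered 3-tuples from {1,…,6} summing to 8 is 21.
P(sum = 8) = 21/216 = 7/72 ≈ 0.097.

0.097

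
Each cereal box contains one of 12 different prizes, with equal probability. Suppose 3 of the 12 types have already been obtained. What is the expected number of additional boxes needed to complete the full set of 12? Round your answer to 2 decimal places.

33.95

Starting from 3 distinct types, each trial gives a new one with probability (12−i)/12 when i types are held, so the wait for the next new type is 12/(12−i).
E = 12/9 + 12/8 + 12/7 + 12/6 + 12/5 + 12/4 + 12/3 + 12/2 + 12/1 = 7129/210 ≈ 33.95.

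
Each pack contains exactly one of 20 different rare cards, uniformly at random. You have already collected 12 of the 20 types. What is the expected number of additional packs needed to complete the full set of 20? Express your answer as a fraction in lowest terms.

761/14

Starting from 12 distinct types, each trial gives a new one with probability (20−i)/20 when i types are held, so the wait for the next new type is 20/(20−i).
E = 20/8 + 20/7 + 20/6 + 20/5 + 20/4 + 20/3 + 20/2 + 20/1 = 761/14.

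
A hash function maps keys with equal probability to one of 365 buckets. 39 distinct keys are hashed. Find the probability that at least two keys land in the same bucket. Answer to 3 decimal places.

It's easier to compute the probability that all 39 are distinct.
P(all distinct) = 365/365 · 364/365 · ··· · 327/365 ≈ 0.122.
So the probability of at least one match is 1 − 0.122 = 0.878.

0.878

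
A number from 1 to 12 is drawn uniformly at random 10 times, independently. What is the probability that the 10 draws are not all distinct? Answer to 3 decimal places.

0.996

P(all 10 different) = 12/12 · 11/12 · ··· · 3/12 ≈ 0.004.
P(at least two equal) = 1 − 0.004 = 0.996.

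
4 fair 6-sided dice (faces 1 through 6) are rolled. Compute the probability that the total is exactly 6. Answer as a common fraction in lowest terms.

5/648

There are 6^4 = 1296 equally likely outcomes.
The number of ordered 4-tuples from {1,…,6} summing to 6 is 10.
P(sum = 6) = 10/1296 = 5/648.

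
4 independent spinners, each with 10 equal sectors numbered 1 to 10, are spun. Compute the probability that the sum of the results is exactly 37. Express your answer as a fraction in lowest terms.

There are 10^4 = 10000 equally likely outcomes.
The number of ordered 4-tuples from {1,…,10} summing to 37 is 20.
P(sum = 37) = 20/10000 = 1/500.

1/500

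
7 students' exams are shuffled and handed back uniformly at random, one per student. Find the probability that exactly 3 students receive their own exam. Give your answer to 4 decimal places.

Choose which 3 of the 7 are fixed: C(7,3) = 35 ways.
The remaining 4 must have no fixed point: D(4) = 9.
P = 35·9/5040 = 1/16 ≈ 0.0625.

0.0625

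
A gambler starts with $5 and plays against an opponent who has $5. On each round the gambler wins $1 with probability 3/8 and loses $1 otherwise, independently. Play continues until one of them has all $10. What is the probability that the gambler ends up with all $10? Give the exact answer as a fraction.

243/3368

Let r = q/p = (5/8)/(3/8) = 5/3. The recurrence P(i) = p·P(i+1) + q·P(i−1) with P(0)=0, P(10)=1 gives P(i) = (1 − r^i)/(1 − r^10).
P(5) = (1 − (5/3)^5) / (1 − (5/3)^10) = 243/3368.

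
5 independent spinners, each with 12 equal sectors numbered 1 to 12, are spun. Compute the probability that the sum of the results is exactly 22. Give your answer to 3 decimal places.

There are 12^5 = 248832 equally likely outcomes.
The number of ordered 5-tuples from {1,…,12} summing to 22 is 5355.
P(sum = 22) = 5355/248832 = 595/27648 ≈ 0.022.

0.022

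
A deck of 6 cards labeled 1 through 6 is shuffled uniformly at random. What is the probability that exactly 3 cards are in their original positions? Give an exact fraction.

1/18

Choose which 3 of the 6 are fixed: C(6,3) = 20 ways.
The remaining 3 must have no fixed point: D(3) = 2.
P = 20·2/720 = 1/18.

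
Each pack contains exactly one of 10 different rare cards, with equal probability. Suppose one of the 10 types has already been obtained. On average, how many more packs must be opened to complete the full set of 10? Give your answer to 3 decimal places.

Starting from 1 distinct type, each trial gives a new one with probability (10−i)/10 when i types are held, so the wait for the next new type is 10/(10−i).
E = 10/9 + 10/8 + 10/7 + 10/6 + 10/5 + 10/4 + 10/3 + 10/2 + 10/1 = 7129/252 ≈ 28.290.

28.290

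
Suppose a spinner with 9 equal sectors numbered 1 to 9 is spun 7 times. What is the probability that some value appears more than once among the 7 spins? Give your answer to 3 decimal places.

P(all 7 different) = 9/9 · 8/9 · ··· · 3/9 ≈ 0.038.
P(at least two equal) = 1 − 0.038 = 0.962.

0.962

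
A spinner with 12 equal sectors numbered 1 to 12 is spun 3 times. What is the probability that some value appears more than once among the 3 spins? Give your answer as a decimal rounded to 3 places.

P(all 3 different) = 12/12 · 11/12 · ··· · 10/12 ≈ 0.764.
P(at least two equal) = 1 − 0.764 = 0.236.

0.236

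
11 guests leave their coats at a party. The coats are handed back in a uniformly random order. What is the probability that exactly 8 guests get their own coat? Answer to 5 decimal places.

0.00001

Choose which 8 of the 11 are fixed: C(11,8) = 165 ways.
The remaining 3 must have no fixed point: D(3) = 2.
P = 165·2/39916800 = 1/120960 ≈ 0.00001.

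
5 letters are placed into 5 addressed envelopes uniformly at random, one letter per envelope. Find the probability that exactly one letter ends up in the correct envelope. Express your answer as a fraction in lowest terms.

3/8

Choose which one is fixed: C(5,1) = 5 ways.
The remaining 4 must have no fixed point: D(4) = 9.
P = 5·9/120 = 3/8.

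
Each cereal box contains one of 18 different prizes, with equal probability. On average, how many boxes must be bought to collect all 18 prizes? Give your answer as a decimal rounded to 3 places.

62.912

After i distinct types are collected, each trial gives a new one with probability (18−i)/18, so the expected wait for the next new type is 18/(18−i).
E = 18/18 + 18/17 + 18/16 + 18/15 + 18/14 + 18/13 + 18/12 + 18/11 + 18/10 + 18/9 + 18/8 + 18/7 + 18/6 + 18/5 + 18/4 + 18/3 + 18/2 + 18/1 = 42822903/680680 ≈ 62.912.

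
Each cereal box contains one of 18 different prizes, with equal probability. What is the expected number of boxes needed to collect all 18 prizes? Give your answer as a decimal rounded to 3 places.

After i distinct types are collected, each trial gives a new one with probability (18−i)/18, so the expected wait for the next new type is 18/(18−i).
E = 18/18 + 18/17 + 18/16 + 18/15 + 18/14 + 18/13 + 18/12 + 18/11 + 18/10 + 18/9 + 18/8 + 18/7 + 18/6 + 18/5 + 18/4 + 18/3 + 18/2 + 18/1 = 42822903/680680 ≈ 62.912.

62.912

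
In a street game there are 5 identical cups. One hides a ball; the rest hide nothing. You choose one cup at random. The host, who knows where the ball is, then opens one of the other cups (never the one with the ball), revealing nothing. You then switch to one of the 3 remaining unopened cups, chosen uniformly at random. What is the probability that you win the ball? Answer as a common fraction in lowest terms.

Your original cup holds the ball with probability 1/5, so the other 4 collectively hold it with probability 4/5.
The host can always find an empty cup to open, so this doesn't change that 4/5; it is now spread over the 3 remaining unopened cups.
P(win by switching) = (4/5) · (1/3) = 4/15.

4/15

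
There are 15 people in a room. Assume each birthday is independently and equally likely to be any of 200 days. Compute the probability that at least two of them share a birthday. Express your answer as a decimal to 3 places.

0.416

It's easier to compute the probability that all 15 are distinct.
P(all distinct) = 200/200 · 199/200 · ··· · 186/200 ≈ 0.584.
So the probability of at least one match is 1 − 0.584 = 0.416.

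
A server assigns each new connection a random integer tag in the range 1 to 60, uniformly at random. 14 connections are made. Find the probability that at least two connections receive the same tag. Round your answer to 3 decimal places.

0.807

It's easier to compute the probability that all 14 are distinct.
P(all distinct) = 60/60 · 59/60 · ··· · 47/60 ≈ 0.193.
So the probability of at least one match is 1 − 0.193 = 0.807.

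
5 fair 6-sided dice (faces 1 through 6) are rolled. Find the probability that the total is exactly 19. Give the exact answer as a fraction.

There are 6^5 = 7776 equally likely outcomes.
The number of ordered 5-tuples from {1,…,6} summing to 19 is 735.
P(sum = 19) = 735/7776 = 245/2592.

245/2592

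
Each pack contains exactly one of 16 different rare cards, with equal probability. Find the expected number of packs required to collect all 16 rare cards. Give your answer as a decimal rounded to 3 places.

After i distinct types are collected, each trial gives a new one with probability (16−i)/16, so the expected wait for the next new type is 16/(16−i).
E = 16/16 + 16/15 + 16/14 + 16/13 + 16/12 + 16/11 + 16/10 + 16/9 + 16/8 + 16/7 + 16/6 + 16/5 + 16/4 + 16/3 + 16/2 + 16/1 = 2436559/45045 ≈ 54.092.

54.092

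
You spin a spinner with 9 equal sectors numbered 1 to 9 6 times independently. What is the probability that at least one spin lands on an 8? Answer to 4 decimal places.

0.5067

P(no spin lands on an 8) = (8/9)^6 ≈ 0.4933.
P(at least one) = 1 − 0.4933 = 0.5067.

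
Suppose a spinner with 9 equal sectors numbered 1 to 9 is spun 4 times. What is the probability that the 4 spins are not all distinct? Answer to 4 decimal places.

P(all 4 different) = 9/9 · 8/9 · ··· · 6/9 ≈ 0.4609.
P(at least two equal) = 1 − 0.4609 = 0.5391.

0.5391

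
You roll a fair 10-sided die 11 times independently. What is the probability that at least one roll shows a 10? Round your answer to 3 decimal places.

0.686

P(no roll shows a 10) = (9/10)^11 ≈ 0.314.
P(at least one) = 1 − 0.314 = 0.686.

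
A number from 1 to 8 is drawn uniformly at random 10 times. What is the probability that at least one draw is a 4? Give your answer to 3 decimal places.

0.737

P(no draw is a 4) = (7/8)^10 ≈ 0.263.
P(at least one) = 1 − 0.263 = 0.737.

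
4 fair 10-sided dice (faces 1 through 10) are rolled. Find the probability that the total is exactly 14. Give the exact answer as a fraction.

141/5000

There are 10^4 = 10000 equally likely outcomes.
The number of ordered 4-tuples from {1,…,10} summing to 14 is 282.
P(sum = 14) = 282/10000 = 141/5000.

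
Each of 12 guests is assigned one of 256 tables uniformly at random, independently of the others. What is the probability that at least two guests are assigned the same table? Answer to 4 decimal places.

It's easier to compute the probability that all 12 are distinct.
P(all distinct) = 256/256 · 255/256 · ··· · 245/256 ≈ 0.7697.
So the probability of at least one match is 1 − 0.7697 = 0.2303.

0.2303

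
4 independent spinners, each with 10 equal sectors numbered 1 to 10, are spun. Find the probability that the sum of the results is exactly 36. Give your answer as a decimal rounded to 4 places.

0.0035

There are 10^4 = 10000 equally likely outcomes.
The number of ordered 4-tuples from {1,…,10} summing to 36 is 35.
P(sum = 36) = 35/10000 = 7/2000 ≈ 0.0035.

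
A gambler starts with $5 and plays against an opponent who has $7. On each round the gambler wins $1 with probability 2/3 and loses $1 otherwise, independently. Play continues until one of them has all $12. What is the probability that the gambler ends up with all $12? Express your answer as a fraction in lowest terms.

Let r = q/p = (1/3)/(2/3) = 1/2. The recurrence P(i) = p·P(i+1) + q·P(i−1) with P(0)=0, P(12)=1 gives P(i) = (1 − r^i)/(1 − r^12).
P(5) = (1 − (1/2)^5) / (1 − (1/2)^12) = 3968/4095.

3968/4095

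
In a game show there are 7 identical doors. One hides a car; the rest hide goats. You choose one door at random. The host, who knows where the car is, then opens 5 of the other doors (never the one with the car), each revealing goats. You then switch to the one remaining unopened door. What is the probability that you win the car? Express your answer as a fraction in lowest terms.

Your original door holds the car with probability 1/7, so the other 6 collectively hold it with probability 6/7.
The host can always find 5 empty doors to open, so the reveals don't change that 6/7; it is now spread over the 1 remaining unopened door.
P(win by switching) = (6/7) · (1/1) = 6/7.

6/7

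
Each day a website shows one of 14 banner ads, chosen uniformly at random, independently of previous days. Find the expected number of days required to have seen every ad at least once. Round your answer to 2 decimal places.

45.52

After i distinct types are collected, each trial gives a new one with probability (14−i)/14, so the expected wait for the next new type is 14/(14−i).
E = 14/14 + 14/13 + 14/12 + 14/11 + 14/10 + 14/9 + 14/8 + 14/7 + 14/6 + 14/5 + 14/4 + 14/3 + 14/2 + 14/1 = 1171733/25740 ≈ 45.52.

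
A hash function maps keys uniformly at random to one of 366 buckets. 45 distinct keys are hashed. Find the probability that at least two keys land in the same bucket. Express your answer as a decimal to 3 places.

0.940

It's easier to compute the probability that all 45 are distinct.
P(all distinct) = 366/366 · 365/366 · ··· · 322/366 ≈ 0.060.
So the probability of at least one match is 1 − 0.060 = 0.940.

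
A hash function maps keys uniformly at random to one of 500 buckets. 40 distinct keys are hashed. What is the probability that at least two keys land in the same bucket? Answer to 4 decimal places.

It's easier to compute the probability that all 40 are distinct.
P(all distinct) = 500/500 · 499/500 · ··· · 461/500 ≈ 0.2013.
So the probability of at least one match is 1 − 0.2013 = 0.7987.

0.7987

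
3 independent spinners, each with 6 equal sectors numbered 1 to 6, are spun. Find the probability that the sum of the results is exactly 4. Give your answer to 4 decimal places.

0.0139

There are 6^3 = 216 equally likely outcomes.
The number of ordered 3-tuples from {1,…,6} summing to 4 is 3.
P(sum = 4) = 3/216 = 1/72 ≈ 0.0139.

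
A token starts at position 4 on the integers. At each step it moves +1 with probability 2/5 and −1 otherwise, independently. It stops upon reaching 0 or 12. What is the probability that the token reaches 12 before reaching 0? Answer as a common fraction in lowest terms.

Let r = q/p = (3/5)/(2/5) = 3/2. The recurrence P(i) = p·P(i+1) + q·P(i−1) with P(0)=0, P(12)=1 gives P(i) = (1 − r^i)/(1 − r^12).
P(4) = (1 − (3/2)^4) / (1 − (3/2)^12) = 256/8113.

256/8113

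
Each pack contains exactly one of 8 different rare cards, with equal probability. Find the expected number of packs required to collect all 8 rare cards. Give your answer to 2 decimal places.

21.74

After i distinct types are collected, each trial gives a new one with probability (8−i)/8, so the expected wait for the next new type is 8/(8−i).
E = 8/8 + 8/7 + 8/6 + 8/5 + 8/4 + 8/3 + 8/2 + 8/1 = 761/35 ≈ 21.74.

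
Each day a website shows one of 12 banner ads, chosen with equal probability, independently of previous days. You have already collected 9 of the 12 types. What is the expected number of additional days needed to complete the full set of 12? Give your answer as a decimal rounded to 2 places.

Starting from 9 distinct types, each trial gives a new one with probability (12−i)/12 when i types are held, so the wait for the next new type is 12/(12−i).
E = 12/3 + 12/2 + 12/1 = 22 ≈ 22.00.

22.00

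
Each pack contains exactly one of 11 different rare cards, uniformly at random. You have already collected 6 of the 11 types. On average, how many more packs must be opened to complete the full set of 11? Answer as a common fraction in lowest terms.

Starting from 6 distinct types, each trial gives a new one with probability (11−i)/11 when i types are held, so the wait for the next new type is 11/(11−i).
E = 11/5 + 11/4 + 11/3 + 11/2 + 11/1 = 1507/60.

1507/60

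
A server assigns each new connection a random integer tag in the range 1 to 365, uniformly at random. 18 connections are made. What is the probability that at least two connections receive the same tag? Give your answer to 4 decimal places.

It's easier to compute the probability that all 18 are distinct.
P(all distinct) = 365/365 · 364/365 · ··· · 348/365 ≈ 0.6531.
So the probability of at least one match is 1 − 0.6531 = 0.3469.

0.3469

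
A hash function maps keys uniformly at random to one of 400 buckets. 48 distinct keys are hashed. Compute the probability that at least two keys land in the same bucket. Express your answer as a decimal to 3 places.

It's easier to compute the probability that all 48 are distinct.
P(all distinct) = 400/400 · 399/400 · ··· · 353/400 ≈ 0.053.
So the probability of at least one match is 1 − 0.053 = 0.947.

0.947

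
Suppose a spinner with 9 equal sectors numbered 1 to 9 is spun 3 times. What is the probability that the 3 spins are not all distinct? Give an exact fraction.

P(all 3 different) = 9/9 · 8/9 · ··· · 7/9 = 56/81.
P(at least two equal) = 1 − 56/81 = 25/81.

25/81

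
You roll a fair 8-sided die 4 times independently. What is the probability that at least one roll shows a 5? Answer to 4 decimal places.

0.4138

P(no roll shows a 5) = (7/8)^4 ≈ 0.5862.
P(at least one) = 1 − 0.5862 = 0.4138.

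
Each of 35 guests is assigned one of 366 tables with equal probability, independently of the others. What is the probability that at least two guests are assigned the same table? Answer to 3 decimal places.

It's easier to compute the probability that all 35 are distinct.
P(all distinct) = 366/366 · 365/366 · ··· · 332/366 ≈ 0.187.
So the probability of at least one match is 1 − 0.187 = 0.813.

0.813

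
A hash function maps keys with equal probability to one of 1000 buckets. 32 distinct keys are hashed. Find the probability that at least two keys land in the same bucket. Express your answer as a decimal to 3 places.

It's easier to compute the probability that all 32 are distinct.
P(all distinct) = 1000/1000 · 999/1000 · ··· · 969/1000 ≈ 0.606.
So the probability of at least one match is 1 − 0.606 = 0.394.

0.394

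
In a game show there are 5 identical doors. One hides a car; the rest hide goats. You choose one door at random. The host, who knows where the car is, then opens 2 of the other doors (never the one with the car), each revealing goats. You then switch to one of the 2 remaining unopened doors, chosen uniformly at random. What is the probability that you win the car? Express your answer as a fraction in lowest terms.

Your original door holds the car with probability 1/5, so the other 4 collectively hold it with probability 4/5.
The host can always find 2 empty doors to open, so the reveals don't change that 4/5; it is now spread over the 2 remaining unopened doors.
P(win by switching) = (4/5) · (1/2) = 2/5.

2/5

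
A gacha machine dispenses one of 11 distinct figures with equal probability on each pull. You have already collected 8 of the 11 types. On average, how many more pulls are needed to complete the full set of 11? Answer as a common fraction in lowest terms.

Starting from 8 distinct types, each trial gives a new one with probability (11−i)/11 when i types are held, so the wait for the next new type is 11/(11−i).
E = 11/3 + 11/2 + 11/1 = 121/6.

121/6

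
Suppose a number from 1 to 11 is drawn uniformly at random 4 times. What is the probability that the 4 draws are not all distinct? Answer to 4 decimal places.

P(all 4 different) = 11/11 · 10/11 · ··· · 8/11 ≈ 0.5409.
P(at least two equal) = 1 − 0.5409 = 0.4591.

0.4591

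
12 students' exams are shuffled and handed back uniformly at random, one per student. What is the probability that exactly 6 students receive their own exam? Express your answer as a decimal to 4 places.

0.0005

Choose which 6 of the 12 are fixed: C(12,6) = 924 ways.
The remaining 6 must have no fixed point: D(6) = 265.
P = 924·265/479001600 = 53/103680 ≈ 0.0005.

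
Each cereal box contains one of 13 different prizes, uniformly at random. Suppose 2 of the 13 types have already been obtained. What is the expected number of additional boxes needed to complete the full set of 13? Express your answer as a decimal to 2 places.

39.26

Starting from 2 distinct types, each trial gives a new one with probability (13−i)/13 when i types are held, so the wait for the next new type is 13/(13−i).
E = 13/11 + 13/10 + 13/9 + 13/8 + 13/7 + 13/6 + 13/5 + 13/4 + 13/3 + 13/2 + 13/1 = 1088243/27720 ≈ 39.26.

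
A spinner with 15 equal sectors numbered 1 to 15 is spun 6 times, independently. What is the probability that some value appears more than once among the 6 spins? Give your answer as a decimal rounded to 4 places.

P(all 6 different) = 15/15 · 14/15 · ··· · 10/15 ≈ 0.3164.
P(at least two equal) = 1 − 0.3164 = 0.6836.

0.6836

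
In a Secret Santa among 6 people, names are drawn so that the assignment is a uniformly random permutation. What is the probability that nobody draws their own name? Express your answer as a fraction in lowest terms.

This is the derangement probability: permutations of 6 with no fixed point.
D(6) = 6! · (1 − 1/1! + 1/2! − ··· + (−1)^6/6!) = 265.
P = 265/720 = 53/144.

53/144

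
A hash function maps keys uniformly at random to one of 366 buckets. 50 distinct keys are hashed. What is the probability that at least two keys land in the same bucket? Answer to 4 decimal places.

0.9701

It's easier to compute the probability that all 50 are distinct.
P(all distinct) = 366/366 · 365/366 · ··· · 317/366 ≈ 0.0299.
So the probability of at least one match is 1 − 0.0299 = 0.9701.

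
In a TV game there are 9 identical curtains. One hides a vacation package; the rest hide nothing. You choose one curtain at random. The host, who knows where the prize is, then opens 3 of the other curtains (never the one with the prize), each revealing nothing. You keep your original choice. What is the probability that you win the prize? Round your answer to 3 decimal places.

The host can always open 3 empty curtains regardless of your choice, so the reveals give no information about your original curtain.
P(win by staying) = 1/9 ≈ 0.111.

0.111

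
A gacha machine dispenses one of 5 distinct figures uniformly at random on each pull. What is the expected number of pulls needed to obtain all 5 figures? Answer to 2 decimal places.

After i distinct types are collected, each trial gives a new one with probability (5−i)/5, so the expected wait for the next new type is 5/(5−i).
E = 5/5 + 5/4 + 5/3 + 5/2 + 5/1 = 137/12 ≈ 11.42.

11.42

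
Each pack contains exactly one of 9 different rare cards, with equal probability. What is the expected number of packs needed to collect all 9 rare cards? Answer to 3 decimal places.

25.461

After i distinct types are collected, each trial gives a new one with probability (9−i)/9, so the expected wait for the next new type is 9/(9−i).
E = 9/9 + 9/8 + 9/7 + 9/6 + 9/5 + 9/4 + 9/3 + 9/2 + 9/1 = 7129/280 ≈ 25.461.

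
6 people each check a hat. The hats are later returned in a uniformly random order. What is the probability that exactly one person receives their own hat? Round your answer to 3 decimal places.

0.367

Choose which one is fixed: C(6,1) = 6 ways.
The remaining 5 must have no fixed point: D(5) = 44.
P = 6·44/720 = 11/30 ≈ 0.367.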